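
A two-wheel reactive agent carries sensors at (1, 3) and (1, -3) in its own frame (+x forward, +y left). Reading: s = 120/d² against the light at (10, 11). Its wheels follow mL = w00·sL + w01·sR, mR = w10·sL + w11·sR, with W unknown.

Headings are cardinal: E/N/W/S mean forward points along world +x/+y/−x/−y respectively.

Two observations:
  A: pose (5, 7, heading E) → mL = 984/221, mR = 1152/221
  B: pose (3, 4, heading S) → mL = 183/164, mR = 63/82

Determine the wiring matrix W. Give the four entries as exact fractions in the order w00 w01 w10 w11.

obs A: pose=(5,7,E) → sL=120/17, sR=24/13, mL=984/221, mR=1152/221
obs B: pose=(3,4,S) → sL=3/2, sR=30/41, mL=183/164, mR=63/82
sensor matrix S = [[120/17, 24/13], [3/2, 30/41]]; det S = 21708/9061
solve [mL_A; mL_B] = S·[w00; w01] and [mR_A; mR_B] = S·[w10; w11]:
  w00 = 1/2, w01 = 1/2, w10 = 1, w11 = -1

1/2 1/2 1 -1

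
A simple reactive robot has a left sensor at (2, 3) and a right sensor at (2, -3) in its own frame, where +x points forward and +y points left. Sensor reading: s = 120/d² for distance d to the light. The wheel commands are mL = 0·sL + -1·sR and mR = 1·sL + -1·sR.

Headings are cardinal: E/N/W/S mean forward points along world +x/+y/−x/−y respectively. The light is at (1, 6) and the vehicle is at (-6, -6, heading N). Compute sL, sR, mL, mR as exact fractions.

3/5 30/29 -30/29 -63/145

left sensor world pos  = (-9, -4); dL² = 200
right sensor world pos = (-3, -4); dR² = 116
sL = 120/200 = 3/5
sR = 120/116 = 30/29
mL = 0·sL + -1·sR = -30/29
mR = 1·sL + -1·sR = -63/145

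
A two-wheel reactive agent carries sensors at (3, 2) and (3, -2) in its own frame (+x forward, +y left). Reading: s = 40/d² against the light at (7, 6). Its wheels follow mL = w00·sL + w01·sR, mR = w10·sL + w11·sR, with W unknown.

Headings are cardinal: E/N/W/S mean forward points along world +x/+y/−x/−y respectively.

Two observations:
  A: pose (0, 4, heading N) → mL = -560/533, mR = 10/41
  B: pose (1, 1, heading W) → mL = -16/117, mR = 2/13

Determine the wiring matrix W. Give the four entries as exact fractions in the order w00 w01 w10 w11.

1 -1 1/2 0

obs A: pose=(0,4,N) → sL=20/41, sR=20/13, mL=-560/533, mR=10/41
obs B: pose=(1,1,W) → sL=4/13, sR=4/9, mL=-16/117, mR=2/13
sensor matrix S = [[20/41, 20/13], [4/13, 4/9]]; det S = -16000/62361
solve [mL_A; mL_B] = S·[w00; w01] and [mR_A; mR_B] = S·[w10; w11]:
  w00 = 1, w01 = -1, w10 = 1/2, w11 = 0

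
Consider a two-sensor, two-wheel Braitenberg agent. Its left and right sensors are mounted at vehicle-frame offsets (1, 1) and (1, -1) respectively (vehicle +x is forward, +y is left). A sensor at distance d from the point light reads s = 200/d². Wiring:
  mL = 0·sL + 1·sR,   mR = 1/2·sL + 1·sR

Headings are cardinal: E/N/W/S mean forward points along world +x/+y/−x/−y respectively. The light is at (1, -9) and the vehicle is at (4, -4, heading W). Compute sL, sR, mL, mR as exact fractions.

left sensor world pos  = (3, -5); dL² = 20
right sensor world pos = (3, -3); dR² = 40
sL = 200/20 = 10
sR = 200/40 = 5
mL = 0·sL + 1·sR = 5
mR = 1/2·sL + 1·sR = 10

10 5 5 10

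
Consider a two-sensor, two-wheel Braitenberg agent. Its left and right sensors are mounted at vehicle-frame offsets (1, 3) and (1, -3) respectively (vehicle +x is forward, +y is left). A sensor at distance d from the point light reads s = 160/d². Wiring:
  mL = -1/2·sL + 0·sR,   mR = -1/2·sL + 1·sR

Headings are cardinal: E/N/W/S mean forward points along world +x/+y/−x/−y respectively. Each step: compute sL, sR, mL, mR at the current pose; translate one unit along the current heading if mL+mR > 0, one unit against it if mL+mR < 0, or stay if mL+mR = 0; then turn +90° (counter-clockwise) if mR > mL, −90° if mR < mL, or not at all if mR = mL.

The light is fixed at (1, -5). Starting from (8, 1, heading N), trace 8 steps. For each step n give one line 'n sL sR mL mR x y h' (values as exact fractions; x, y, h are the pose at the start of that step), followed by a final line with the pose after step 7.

0 32/13 160/149 -16/13 -304/1937 8 1 N
1 4 8/5 -2 -2/5 8 0 W
2 160/137 160/41 -80/137 18640/5617 9 0 S
3 16/13 80/41 -8/13 712/533 9 -1 E
4 160/61 160/169 -80/61 -3760/10309 10 -1 N
5 5/2 8/5 -5/4 7/20 10 -2 W
6 160/173 160/53 -80/173 23440/9169 11 -2 S
7 80/73 80/61 -40/73 3400/4453 11 -3 E
final 12 -3 N

n=0: pose=(8,1,N); sL=32/13, sR=160/149; mL=-16/13, mR=-304/1937; mL+mR=-2688/1937 → advance -1; mR−mL=160/149 → turn +1·90°
n=1: pose=(8,0,W); sL=4, sR=8/5; mL=-2, mR=-2/5; mL+mR=-12/5 → advance -1; mR−mL=8/5 → turn +1·90°
n=2: pose=(9,0,S); sL=160/137, sR=160/41; mL=-80/137, mR=18640/5617; mL+mR=15360/5617 → advance +1; mR−mL=160/41 → turn +1·90°
n=3: pose=(9,-1,E); sL=16/13, sR=80/41; mL=-8/13, mR=712/533; mL+mR=384/533 → advance +1; mR−mL=80/41 → turn +1·90°
n=4: pose=(10,-1,N); sL=160/61, sR=160/169; mL=-80/61, mR=-3760/10309; mL+mR=-17280/10309 → advance -1; mR−mL=160/169 → turn +1·90°
n=5: pose=(10,-2,W); sL=5/2, sR=8/5; mL=-5/4, mR=7/20; mL+mR=-9/10 → advance -1; mR−mL=8/5 → turn +1·90°
n=6: pose=(11,-2,S); sL=160/173, sR=160/53; mL=-80/173, mR=23440/9169; mL+mR=19200/9169 → advance +1; mR−mL=160/53 → turn +1·90°
n=7: pose=(11,-3,E); sL=80/73, sR=80/61; mL=-40/73, mR=3400/4453; mL+mR=960/4453 → advance +1; mR−mL=80/61 → turn +1·90°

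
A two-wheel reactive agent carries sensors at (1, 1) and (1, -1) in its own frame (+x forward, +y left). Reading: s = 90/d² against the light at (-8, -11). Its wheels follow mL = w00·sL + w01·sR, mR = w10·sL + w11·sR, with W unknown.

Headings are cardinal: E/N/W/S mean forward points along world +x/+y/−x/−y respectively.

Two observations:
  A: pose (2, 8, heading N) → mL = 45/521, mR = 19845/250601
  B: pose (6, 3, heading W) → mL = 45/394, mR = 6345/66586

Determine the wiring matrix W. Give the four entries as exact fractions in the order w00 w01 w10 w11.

obs A: pose=(2,8,N) → sL=90/481, sR=90/521, mL=45/521, mR=19845/250601
obs B: pose=(6,3,W) → sL=45/169, sR=45/197, mL=45/394, mR=6345/66586
sensor matrix S = [[90/481, 90/521], [45/169, 45/197]]; det S = -2089800/641789161
solve [mL_A; mL_B] = S·[w00; w01] and [mR_A; mR_B] = S·[w10; w11]:
  w00 = 0, w01 = 1/2, w10 = -1/2, w11 = 1

0 1/2 -1/2 1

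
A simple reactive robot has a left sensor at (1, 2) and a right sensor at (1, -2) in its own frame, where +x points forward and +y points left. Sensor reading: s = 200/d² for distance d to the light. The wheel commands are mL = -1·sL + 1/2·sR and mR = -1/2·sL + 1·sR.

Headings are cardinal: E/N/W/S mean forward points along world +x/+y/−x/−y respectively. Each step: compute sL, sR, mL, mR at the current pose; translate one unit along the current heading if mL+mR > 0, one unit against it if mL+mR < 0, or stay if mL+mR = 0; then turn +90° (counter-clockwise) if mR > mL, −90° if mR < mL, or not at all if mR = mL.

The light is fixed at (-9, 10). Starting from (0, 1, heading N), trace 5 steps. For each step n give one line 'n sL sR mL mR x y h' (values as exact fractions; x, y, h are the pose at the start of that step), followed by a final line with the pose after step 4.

n=0: pose=(0,1,N); sL=200/113, sR=40/37; mL=-5140/4181, mR=820/4181; mL+mR=-4320/4181 → advance -1; mR−mL=5960/4181 → turn +1·90°
n=1: pose=(0,0,W); sL=25/26, sR=25/16; mL=-75/416, mR=225/208; mL+mR=375/416 → advance +1; mR−mL=525/416 → turn +1·90°
n=2: pose=(-1,0,S); sL=200/221, sR=200/157; mL=-9300/34697, mR=28500/34697; mL+mR=19200/34697 → advance +1; mR−mL=37800/34697 → turn +1·90°
n=3: pose=(-1,-1,E); sL=100/81, sR=4/5; mL=-338/405, mR=74/405; mL+mR=-88/135 → advance -1; mR−mL=412/405 → turn +1·90°
n=4: pose=(-2,-1,N); sL=8/5, sR=200/181; mL=-948/905, mR=276/905; mL+mR=-672/905 → advance -1; mR−mL=1224/905 → turn +1·90°

0 200/113 40/37 -5140/4181 820/4181 0 1 N
1 25/26 25/16 -75/416 225/208 0 0 W
2 200/221 200/157 -9300/34697 28500/34697 -1 0 S
3 100/81 4/5 -338/405 74/405 -1 -1 E
4 8/5 200/181 -948/905 276/905 -2 -1 N
final -2 -2 W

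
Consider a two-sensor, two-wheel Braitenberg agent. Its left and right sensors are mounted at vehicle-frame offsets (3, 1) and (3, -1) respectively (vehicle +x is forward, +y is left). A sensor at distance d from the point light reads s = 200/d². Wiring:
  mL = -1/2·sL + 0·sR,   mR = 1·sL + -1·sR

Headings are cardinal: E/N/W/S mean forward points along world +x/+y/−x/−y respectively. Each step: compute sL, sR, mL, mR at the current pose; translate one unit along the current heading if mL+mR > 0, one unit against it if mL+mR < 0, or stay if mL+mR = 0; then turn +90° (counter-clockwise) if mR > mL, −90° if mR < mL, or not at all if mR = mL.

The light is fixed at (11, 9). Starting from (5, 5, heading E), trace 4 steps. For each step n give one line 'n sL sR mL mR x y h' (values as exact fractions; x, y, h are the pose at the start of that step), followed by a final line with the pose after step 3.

n=0: pose=(5,5,E); sL=100/9, sR=100/17; mL=-50/9, mR=800/153; mL+mR=-50/153 → advance -1; mR−mL=550/51 → turn +1·90°
n=1: pose=(4,5,N); sL=40/13, sR=200/37; mL=-20/13, mR=-1120/481; mL+mR=-1860/481 → advance -1; mR−mL=-380/481 → turn -1·90°
n=2: pose=(4,4,E); sL=25/4, sR=50/13; mL=-25/8, mR=125/52; mL+mR=-75/104 → advance -1; mR−mL=575/104 → turn +1·90°
n=3: pose=(3,4,N); sL=40/17, sR=200/53; mL=-20/17, mR=-1280/901; mL+mR=-2340/901 → advance -1; mR−mL=-220/901 → turn -1·90°

0 100/9 100/17 -50/9 800/153 5 5 E
1 40/13 200/37 -20/13 -1120/481 4 5 N
2 25/4 50/13 -25/8 125/52 4 4 E
3 40/17 200/53 -20/17 -1280/901 3 4 N
final 3 3 E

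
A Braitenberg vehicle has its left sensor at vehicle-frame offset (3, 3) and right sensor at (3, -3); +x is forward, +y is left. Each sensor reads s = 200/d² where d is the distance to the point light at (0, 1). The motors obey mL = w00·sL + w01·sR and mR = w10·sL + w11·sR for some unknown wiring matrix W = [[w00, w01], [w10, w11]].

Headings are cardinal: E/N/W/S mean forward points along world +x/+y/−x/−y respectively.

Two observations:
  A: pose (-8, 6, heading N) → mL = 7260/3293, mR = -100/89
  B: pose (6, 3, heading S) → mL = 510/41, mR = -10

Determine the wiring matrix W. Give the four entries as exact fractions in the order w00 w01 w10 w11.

obs A: pose=(-8,6,N) → sL=40/37, sR=200/89, mL=7260/3293, mR=-100/89
obs B: pose=(6,3,S) → sL=100/41, sR=20, mL=510/41, mR=-10
sensor matrix S = [[40/37, 200/89], [100/41, 20]]; det S = 2179200/135013
solve [mL_A; mL_B] = S·[w00; w01] and [mR_A; mR_B] = S·[w10; w11]:
  w00 = 1, w01 = 1/2, w10 = 0, w11 = -1/2

1 1/2 0 -1/2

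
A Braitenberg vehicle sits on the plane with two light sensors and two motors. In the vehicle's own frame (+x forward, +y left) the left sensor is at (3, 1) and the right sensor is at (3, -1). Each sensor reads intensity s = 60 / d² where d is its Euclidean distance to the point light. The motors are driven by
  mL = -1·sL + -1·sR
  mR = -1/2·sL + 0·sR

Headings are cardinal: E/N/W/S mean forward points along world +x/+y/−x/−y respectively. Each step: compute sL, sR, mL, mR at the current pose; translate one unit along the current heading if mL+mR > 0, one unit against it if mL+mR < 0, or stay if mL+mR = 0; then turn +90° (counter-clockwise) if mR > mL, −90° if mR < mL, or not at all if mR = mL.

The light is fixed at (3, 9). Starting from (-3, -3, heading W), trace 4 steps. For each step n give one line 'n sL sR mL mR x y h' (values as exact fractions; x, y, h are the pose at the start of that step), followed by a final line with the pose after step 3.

n=0: pose=(-3,-3,W); sL=6/25, sR=30/101; mL=-1356/2525, mR=-3/25; mL+mR=-1659/2525 → advance -1; mR−mL=1053/2525 → turn +1·90°
n=1: pose=(-2,-3,S); sL=60/241, sR=20/87; mL=-10040/20967, mR=-30/241; mL+mR=-12650/20967 → advance -1; mR−mL=7430/20967 → turn +1·90°
n=2: pose=(-2,-2,E); sL=15/26, sR=15/37; mL=-945/962, mR=-15/52; mL+mR=-2445/1924 → advance -1; mR−mL=1335/1924 → turn +1·90°
n=3: pose=(-3,-2,N); sL=60/113, sR=60/89; mL=-12120/10057, mR=-30/113; mL+mR=-14790/10057 → advance -1; mR−mL=9450/10057 → turn +1·90°

0 6/25 30/101 -1356/2525 -3/25 -3 -3 W
1 60/241 20/87 -10040/20967 -30/241 -2 -3 S
2 15/26 15/37 -945/962 -15/52 -2 -2 E
3 60/113 60/89 -12120/10057 -30/113 -3 -2 N
final -3 -3 W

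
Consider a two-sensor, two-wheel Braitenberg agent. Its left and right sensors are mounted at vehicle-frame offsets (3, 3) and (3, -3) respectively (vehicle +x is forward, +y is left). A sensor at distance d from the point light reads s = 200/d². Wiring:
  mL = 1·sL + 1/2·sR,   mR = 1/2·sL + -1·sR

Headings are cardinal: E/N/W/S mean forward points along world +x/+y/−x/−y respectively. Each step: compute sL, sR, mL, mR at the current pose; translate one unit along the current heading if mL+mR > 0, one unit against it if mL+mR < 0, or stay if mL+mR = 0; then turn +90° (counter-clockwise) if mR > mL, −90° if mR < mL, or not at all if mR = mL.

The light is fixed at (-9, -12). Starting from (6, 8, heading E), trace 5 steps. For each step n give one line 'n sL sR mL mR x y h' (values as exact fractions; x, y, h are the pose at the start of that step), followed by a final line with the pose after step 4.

0 200/853 200/613 207900/522889 -109300/522889 6 8 E
1 4/13 100/229 1566/2977 -842/2977 7 8 S
2 8/17 200/653 6924/11101 -788/11101 7 7 W
3 50/157 25/101 14025/31714 -1400/15857 6 7 N
4 200/853 200/613 207900/522889 -109300/522889 6 8 E
final 7 8 S

n=0: pose=(6,8,E); sL=200/853, sR=200/613; mL=207900/522889, mR=-109300/522889; mL+mR=98600/522889 → advance +1; mR−mL=-317200/522889 → turn -1·90°
n=1: pose=(7,8,S); sL=4/13, sR=100/229; mL=1566/2977, mR=-842/2977; mL+mR=724/2977 → advance +1; mR−mL=-2408/2977 → turn -1·90°
n=2: pose=(7,7,W); sL=8/17, sR=200/653; mL=6924/11101, mR=-788/11101; mL+mR=6136/11101 → advance +1; mR−mL=-7712/11101 → turn -1·90°
n=3: pose=(6,7,N); sL=50/157, sR=25/101; mL=14025/31714, mR=-1400/15857; mL+mR=11225/31714 → advance +1; mR−mL=-16825/31714 → turn -1·90°
n=4: pose=(6,8,E); sL=200/853, sR=200/613; mL=207900/522889, mR=-109300/522889; mL+mR=98600/522889 → advance +1; mR−mL=-317200/522889 → turn -1·90°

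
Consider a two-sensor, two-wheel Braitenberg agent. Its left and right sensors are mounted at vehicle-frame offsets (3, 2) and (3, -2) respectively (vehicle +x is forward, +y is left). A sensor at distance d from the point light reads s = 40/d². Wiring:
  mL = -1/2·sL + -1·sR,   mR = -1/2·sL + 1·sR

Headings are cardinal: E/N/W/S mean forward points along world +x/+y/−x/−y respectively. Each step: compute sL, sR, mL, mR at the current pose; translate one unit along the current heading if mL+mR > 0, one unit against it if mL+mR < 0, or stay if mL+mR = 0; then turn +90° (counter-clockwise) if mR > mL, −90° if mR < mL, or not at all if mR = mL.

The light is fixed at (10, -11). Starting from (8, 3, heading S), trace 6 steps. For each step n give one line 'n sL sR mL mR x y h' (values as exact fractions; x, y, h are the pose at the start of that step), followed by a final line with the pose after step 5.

n=0: pose=(8,3,S); sL=40/121, sR=40/137; mL=-7580/16577, mR=2100/16577; mL+mR=-40/121 → advance -1; mR−mL=80/137 → turn +1·90°
n=1: pose=(8,4,E); sL=4/29, sR=4/17; mL=-150/493, mR=82/493; mL+mR=-4/29 → advance -1; mR−mL=8/17 → turn +1·90°
n=2: pose=(7,4,N); sL=40/349, sR=8/65; mL=-4092/22685, mR=1492/22685; mL+mR=-40/349 → advance -1; mR−mL=16/65 → turn +1·90°
n=3: pose=(7,3,W); sL=2/9, sR=10/73; mL=-163/657, mR=17/657; mL+mR=-2/9 → advance -1; mR−mL=20/73 → turn +1·90°
n=4: pose=(8,3,S); sL=40/121, sR=40/137; mL=-7580/16577, mR=2100/16577; mL+mR=-40/121 → advance -1; mR−mL=80/137 → turn +1·90°
n=5: pose=(8,4,E); sL=4/29, sR=4/17; mL=-150/493, mR=82/493; mL+mR=-4/29 → advance -1; mR−mL=8/17 → turn +1·90°

0 40/121 40/137 -7580/16577 2100/16577 8 3 S
1 4/29 4/17 -150/493 82/493 8 4 E
2 40/349 8/65 -4092/22685 1492/22685 7 4 N
3 2/9 10/73 -163/657 17/657 7 3 W
4 40/121 40/137 -7580/16577 2100/16577 8 3 S
5 4/29 4/17 -150/493 82/493 8 4 E
final 7 4 N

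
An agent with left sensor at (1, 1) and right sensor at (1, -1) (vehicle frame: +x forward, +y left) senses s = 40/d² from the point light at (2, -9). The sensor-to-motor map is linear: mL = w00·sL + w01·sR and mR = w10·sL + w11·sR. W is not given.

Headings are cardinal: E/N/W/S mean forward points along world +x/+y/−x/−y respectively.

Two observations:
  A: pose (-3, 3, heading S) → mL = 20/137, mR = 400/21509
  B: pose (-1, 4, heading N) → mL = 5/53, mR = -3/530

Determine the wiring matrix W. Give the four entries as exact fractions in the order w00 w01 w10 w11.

1/2 0 1/2 -1/2

obs A: pose=(-3,3,S) → sL=40/137, sR=40/157, mL=20/137, mR=400/21509
obs B: pose=(-1,4,N) → sL=10/53, sR=1/5, mL=5/53, mR=-3/530
sensor matrix S = [[40/137, 40/157], [10/53, 1/5]]; det S = 11768/1139977
solve [mL_A; mL_B] = S·[w00; w01] and [mR_A; mR_B] = S·[w10; w11]:
  w00 = 1/2, w01 = 0, w10 = 1/2, w11 = -1/2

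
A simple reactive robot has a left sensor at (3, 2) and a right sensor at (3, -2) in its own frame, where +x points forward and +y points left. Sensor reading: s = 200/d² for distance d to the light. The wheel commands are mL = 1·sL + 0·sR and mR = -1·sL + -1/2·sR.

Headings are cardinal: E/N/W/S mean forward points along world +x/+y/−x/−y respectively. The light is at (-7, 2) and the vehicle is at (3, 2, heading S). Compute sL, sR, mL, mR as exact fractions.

200/153 200/73 200/153 -29900/11169

left sensor world pos  = (5, -1); dL² = 153
right sensor world pos = (1, -1); dR² = 73
sL = 200/153 = 200/153
sR = 200/73 = 200/73
mL = 1·sL + 0·sR = 200/153
mR = -1·sL + -1/2·sR = -29900/11169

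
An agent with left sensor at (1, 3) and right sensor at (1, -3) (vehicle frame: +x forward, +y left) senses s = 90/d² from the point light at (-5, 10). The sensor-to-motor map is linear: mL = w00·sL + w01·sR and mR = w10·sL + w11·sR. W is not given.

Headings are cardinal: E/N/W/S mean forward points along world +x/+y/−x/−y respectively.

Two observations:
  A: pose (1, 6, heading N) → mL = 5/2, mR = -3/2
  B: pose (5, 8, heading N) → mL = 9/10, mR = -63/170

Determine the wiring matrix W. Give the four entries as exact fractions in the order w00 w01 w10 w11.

obs A: pose=(1,6,N) → sL=5, sR=1, mL=5/2, mR=-3/2
obs B: pose=(5,8,N) → sL=9/5, sR=9/17, mL=9/10, mR=-63/170
sensor matrix S = [[5, 1], [9/5, 9/17]]; det S = 72/85
solve [mL_A; mL_B] = S·[w00; w01] and [mR_A; mR_B] = S·[w10; w11]:
  w00 = 1/2, w01 = 0, w10 = -1/2, w11 = 1

1/2 0 -1/2 1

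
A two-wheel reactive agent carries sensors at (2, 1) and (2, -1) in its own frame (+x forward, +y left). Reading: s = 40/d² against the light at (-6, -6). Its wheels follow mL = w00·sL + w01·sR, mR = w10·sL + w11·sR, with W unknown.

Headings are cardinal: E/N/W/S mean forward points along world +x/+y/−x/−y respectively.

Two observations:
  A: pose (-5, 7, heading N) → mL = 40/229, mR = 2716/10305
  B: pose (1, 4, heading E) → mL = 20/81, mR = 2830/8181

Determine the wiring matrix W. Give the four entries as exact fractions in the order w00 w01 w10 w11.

0 1 1/2 1

obs A: pose=(-5,7,N) → sL=8/45, sR=40/229, mL=40/229, mR=2716/10305
obs B: pose=(1,4,E) → sL=20/101, sR=20/81, mL=20/81, mR=2830/8181
sensor matrix S = [[8/45, 40/229], [20/101, 20/81]]; det S = 156928/16861041
solve [mL_A; mL_B] = S·[w00; w01] and [mR_A; mR_B] = S·[w10; w11]:
  w00 = 0, w01 = 1, w10 = 1/2, w11 = 1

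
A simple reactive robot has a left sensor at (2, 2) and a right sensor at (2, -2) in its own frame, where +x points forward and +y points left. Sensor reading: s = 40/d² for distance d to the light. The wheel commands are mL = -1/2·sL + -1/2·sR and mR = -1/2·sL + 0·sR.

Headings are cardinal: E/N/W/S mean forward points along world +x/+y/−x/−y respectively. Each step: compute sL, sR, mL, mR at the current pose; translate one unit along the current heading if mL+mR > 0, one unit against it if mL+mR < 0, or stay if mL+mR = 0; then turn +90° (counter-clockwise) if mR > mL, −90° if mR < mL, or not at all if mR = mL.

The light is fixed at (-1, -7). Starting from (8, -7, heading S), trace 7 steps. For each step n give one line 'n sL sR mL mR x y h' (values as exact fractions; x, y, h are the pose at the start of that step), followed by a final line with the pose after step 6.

0 8/25 40/53 -712/1325 -4/25 8 -7 S
1 4/13 20/61 -252/793 -2/13 8 -6 E
2 8/9 40/109 -616/981 -4/9 7 -6 N
3 1 1 -1 -1/2 7 -7 W
4 8/25 40/53 -712/1325 -4/25 8 -7 S
5 4/13 20/61 -252/793 -2/13 8 -6 E
6 8/9 40/109 -616/981 -4/9 7 -6 N
final 7 -7 W

n=0: pose=(8,-7,S); sL=8/25, sR=40/53; mL=-712/1325, mR=-4/25; mL+mR=-924/1325 → advance -1; mR−mL=20/53 → turn +1·90°
n=1: pose=(8,-6,E); sL=4/13, sR=20/61; mL=-252/793, mR=-2/13; mL+mR=-374/793 → advance -1; mR−mL=10/61 → turn +1·90°
n=2: pose=(7,-6,N); sL=8/9, sR=40/109; mL=-616/981, mR=-4/9; mL+mR=-1052/981 → advance -1; mR−mL=20/109 → turn +1·90°
n=3: pose=(7,-7,W); sL=1, sR=1; mL=-1, mR=-1/2; mL+mR=-3/2 → advance -1; mR−mL=1/2 → turn +1·90°
n=4: pose=(8,-7,S); sL=8/25, sR=40/53; mL=-712/1325, mR=-4/25; mL+mR=-924/1325 → advance -1; mR−mL=20/53 → turn +1·90°
n=5: pose=(8,-6,E); sL=4/13, sR=20/61; mL=-252/793, mR=-2/13; mL+mR=-374/793 → advance -1; mR−mL=10/61 → turn +1·90°
n=6: pose=(7,-6,N); sL=8/9, sR=40/109; mL=-616/981, mR=-4/9; mL+mR=-1052/981 → advance -1; mR−mL=20/109 → turn +1·90°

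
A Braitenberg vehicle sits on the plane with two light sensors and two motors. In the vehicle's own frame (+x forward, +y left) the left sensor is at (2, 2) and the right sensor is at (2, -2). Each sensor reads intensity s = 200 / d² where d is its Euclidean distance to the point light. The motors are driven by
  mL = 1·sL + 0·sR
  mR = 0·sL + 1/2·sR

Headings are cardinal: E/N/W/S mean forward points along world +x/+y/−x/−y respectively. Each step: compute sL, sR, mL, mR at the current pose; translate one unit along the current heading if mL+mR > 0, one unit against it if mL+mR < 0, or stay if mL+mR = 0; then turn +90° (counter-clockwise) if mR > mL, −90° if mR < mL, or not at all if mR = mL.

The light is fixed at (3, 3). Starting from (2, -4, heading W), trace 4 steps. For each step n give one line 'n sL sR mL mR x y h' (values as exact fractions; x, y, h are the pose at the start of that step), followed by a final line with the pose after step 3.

0 20/9 100/17 20/9 50/17 2 -4 W
1 200/81 200/97 200/81 100/97 1 -4 S
2 50/29 50/13 50/29 25/13 1 -5 W
3 200/101 8/5 200/101 4/5 0 -5 S
final 0 -6 W

n=0: pose=(2,-4,W); sL=20/9, sR=100/17; mL=20/9, mR=50/17; mL+mR=790/153 → advance +1; mR−mL=110/153 → turn +1·90°
n=1: pose=(1,-4,S); sL=200/81, sR=200/97; mL=200/81, mR=100/97; mL+mR=27500/7857 → advance +1; mR−mL=-11300/7857 → turn -1·90°
n=2: pose=(1,-5,W); sL=50/29, sR=50/13; mL=50/29, mR=25/13; mL+mR=1375/377 → advance +1; mR−mL=75/377 → turn +1·90°
n=3: pose=(0,-5,S); sL=200/101, sR=8/5; mL=200/101, mR=4/5; mL+mR=1404/505 → advance +1; mR−mL=-596/505 → turn -1·90°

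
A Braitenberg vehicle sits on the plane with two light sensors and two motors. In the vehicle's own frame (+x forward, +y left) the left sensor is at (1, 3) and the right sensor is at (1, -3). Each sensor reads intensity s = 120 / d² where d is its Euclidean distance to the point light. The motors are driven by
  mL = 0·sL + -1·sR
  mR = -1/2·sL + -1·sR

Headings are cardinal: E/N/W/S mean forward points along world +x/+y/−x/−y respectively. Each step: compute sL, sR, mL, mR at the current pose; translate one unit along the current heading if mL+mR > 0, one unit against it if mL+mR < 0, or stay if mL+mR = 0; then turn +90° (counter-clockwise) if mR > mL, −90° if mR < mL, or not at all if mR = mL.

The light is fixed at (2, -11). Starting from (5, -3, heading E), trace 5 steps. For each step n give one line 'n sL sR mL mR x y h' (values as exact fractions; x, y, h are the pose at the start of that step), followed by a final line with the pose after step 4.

n=0: pose=(5,-3,E); sL=120/137, sR=120/41; mL=-120/41, mR=-18900/5617; mL+mR=-35340/5617 → advance -1; mR−mL=-60/137 → turn -1·90°
n=1: pose=(4,-3,S); sL=60/37, sR=12/5; mL=-12/5, mR=-594/185; mL+mR=-1038/185 → advance -1; mR−mL=-30/37 → turn -1·90°
n=2: pose=(4,-2,W); sL=120/37, sR=24/29; mL=-24/29, mR=-2628/1073; mL+mR=-3516/1073 → advance -1; mR−mL=-60/37 → turn -1·90°
n=3: pose=(5,-2,N); sL=6/5, sR=15/17; mL=-15/17, mR=-126/85; mL+mR=-201/85 → advance -1; mR−mL=-3/5 → turn -1·90°
n=4: pose=(5,-3,E); sL=120/137, sR=120/41; mL=-120/41, mR=-18900/5617; mL+mR=-35340/5617 → advance -1; mR−mL=-60/137 → turn -1·90°

0 120/137 120/41 -120/41 -18900/5617 5 -3 E
1 60/37 12/5 -12/5 -594/185 4 -3 S
2 120/37 24/29 -24/29 -2628/1073 4 -2 W
3 6/5 15/17 -15/17 -126/85 5 -2 N
4 120/137 120/41 -120/41 -18900/5617 5 -3 E
final 4 -3 S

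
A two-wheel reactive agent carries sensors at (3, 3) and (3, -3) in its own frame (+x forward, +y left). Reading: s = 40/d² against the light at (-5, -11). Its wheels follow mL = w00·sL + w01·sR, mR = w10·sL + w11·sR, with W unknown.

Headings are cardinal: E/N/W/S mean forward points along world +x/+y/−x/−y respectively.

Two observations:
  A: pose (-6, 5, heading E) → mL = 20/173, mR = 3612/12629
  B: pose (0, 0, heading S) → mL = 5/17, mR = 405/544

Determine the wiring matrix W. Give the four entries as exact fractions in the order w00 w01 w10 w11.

0 1/2 1/2 1

obs A: pose=(-6,5,E) → sL=8/73, sR=40/173, mL=20/173, mR=3612/12629
obs B: pose=(0,0,S) → sL=5/16, sR=10/17, mL=5/17, mR=405/544
sensor matrix S = [[8/73, 40/173], [5/16, 10/17]]; det S = -3345/429386
solve [mL_A; mL_B] = S·[w00; w01] and [mR_A; mR_B] = S·[w10; w11]:
  w00 = 0, w01 = 1/2, w10 = 1/2, w11 = 1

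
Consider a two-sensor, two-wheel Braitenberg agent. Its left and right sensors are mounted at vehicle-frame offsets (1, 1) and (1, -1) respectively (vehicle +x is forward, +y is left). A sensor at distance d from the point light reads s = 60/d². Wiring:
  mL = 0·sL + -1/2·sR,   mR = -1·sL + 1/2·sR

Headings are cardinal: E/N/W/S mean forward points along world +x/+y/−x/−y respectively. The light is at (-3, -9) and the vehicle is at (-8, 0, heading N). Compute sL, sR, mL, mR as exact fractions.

15/34 15/29 -15/58 -90/493

left sensor world pos  = (-9, 1); dL² = 136
right sensor world pos = (-7, 1); dR² = 116
sL = 60/136 = 15/34
sR = 60/116 = 15/29
mL = 0·sL + -1/2·sR = -15/58
mR = -1·sL + 1/2·sR = -90/493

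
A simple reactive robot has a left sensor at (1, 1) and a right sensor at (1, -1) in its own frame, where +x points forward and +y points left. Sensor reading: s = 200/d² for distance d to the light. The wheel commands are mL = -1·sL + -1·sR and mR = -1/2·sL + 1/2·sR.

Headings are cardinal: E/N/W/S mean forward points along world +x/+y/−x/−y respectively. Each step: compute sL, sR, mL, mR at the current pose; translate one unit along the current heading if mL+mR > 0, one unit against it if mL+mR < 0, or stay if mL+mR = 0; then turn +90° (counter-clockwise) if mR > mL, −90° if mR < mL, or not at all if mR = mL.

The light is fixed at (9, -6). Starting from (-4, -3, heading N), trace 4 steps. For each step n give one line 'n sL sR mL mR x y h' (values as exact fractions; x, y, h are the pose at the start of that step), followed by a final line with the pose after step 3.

0 50/53 5/4 -465/212 65/424 -4 -3 N
1 200/197 40/41 -16080/8077 -160/8077 -4 -4 W
2 100/61 20/17 -2920/1037 -240/1037 -3 -4 S
3 200/137 8/5 -2096/685 48/685 -3 -3 E
final -4 -3 N

n=0: pose=(-4,-3,N); sL=50/53, sR=5/4; mL=-465/212, mR=65/424; mL+mR=-865/424 → advance -1; mR−mL=995/424 → turn +1·90°
n=1: pose=(-4,-4,W); sL=200/197, sR=40/41; mL=-16080/8077, mR=-160/8077; mL+mR=-16240/8077 → advance -1; mR−mL=15920/8077 → turn +1·90°
n=2: pose=(-3,-4,S); sL=100/61, sR=20/17; mL=-2920/1037, mR=-240/1037; mL+mR=-3160/1037 → advance -1; mR−mL=2680/1037 → turn +1·90°
n=3: pose=(-3,-3,E); sL=200/137, sR=8/5; mL=-2096/685, mR=48/685; mL+mR=-2048/685 → advance -1; mR−mL=2144/685 → turn +1·90°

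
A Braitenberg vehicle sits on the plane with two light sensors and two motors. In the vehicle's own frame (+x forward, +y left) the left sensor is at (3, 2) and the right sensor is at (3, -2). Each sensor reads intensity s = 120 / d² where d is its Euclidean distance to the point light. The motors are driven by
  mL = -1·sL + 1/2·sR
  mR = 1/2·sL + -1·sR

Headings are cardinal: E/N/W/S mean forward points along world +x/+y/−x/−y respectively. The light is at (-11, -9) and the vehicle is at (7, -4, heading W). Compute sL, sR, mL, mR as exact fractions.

20/39 60/137 -1570/5343 -970/5343

left sensor world pos  = (4, -6); dL² = 234
right sensor world pos = (4, -2); dR² = 274
sL = 120/234 = 20/39
sR = 120/274 = 60/137
mL = -1·sL + 1/2·sR = -1570/5343
mR = 1/2·sL + -1·sR = -970/5343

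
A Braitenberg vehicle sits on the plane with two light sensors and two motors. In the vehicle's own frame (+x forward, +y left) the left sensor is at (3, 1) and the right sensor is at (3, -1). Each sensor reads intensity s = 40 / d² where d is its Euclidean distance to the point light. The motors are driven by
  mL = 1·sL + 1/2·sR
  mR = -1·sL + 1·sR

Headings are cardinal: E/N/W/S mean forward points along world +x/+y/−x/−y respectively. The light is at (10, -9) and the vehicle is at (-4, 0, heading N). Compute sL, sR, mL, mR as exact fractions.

40/369 40/313 19900/115497 2240/115497

left sensor world pos  = (-5, 3); dL² = 369
right sensor world pos = (-3, 3); dR² = 313
sL = 40/369 = 40/369
sR = 40/313 = 40/313
mL = 1·sL + 1/2·sR = 19900/115497
mR = -1·sL + 1·sR = 2240/115497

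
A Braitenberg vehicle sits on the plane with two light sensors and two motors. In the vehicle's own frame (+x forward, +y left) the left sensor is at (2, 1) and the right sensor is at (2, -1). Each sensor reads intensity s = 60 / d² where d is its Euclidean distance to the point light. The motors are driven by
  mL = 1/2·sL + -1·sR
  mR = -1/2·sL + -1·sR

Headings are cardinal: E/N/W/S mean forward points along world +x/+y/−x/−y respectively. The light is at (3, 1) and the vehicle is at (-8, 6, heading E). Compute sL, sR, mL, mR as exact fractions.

left sensor world pos  = (-6, 7); dL² = 117
right sensor world pos = (-6, 5); dR² = 97
sL = 60/117 = 20/39
sR = 60/97 = 60/97
mL = 1/2·sL + -1·sR = -1370/3783
mR = -1/2·sL + -1·sR = -3310/3783

20/39 60/97 -1370/3783 -3310/3783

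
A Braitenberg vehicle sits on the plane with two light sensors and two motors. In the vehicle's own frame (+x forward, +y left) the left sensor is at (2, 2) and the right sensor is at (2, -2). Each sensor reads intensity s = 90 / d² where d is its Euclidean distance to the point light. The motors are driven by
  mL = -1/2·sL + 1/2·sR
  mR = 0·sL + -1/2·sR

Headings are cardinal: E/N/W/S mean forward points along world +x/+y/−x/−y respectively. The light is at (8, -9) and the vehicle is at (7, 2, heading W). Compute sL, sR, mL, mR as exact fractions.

1 45/89 -22/89 -45/178

left sensor world pos  = (5, 0); dL² = 90
right sensor world pos = (5, 4); dR² = 178
sL = 90/90 = 1
sR = 90/178 = 45/89
mL = -1/2·sL + 1/2·sR = -22/89
mR = 0·sL + -1/2·sR = -45/178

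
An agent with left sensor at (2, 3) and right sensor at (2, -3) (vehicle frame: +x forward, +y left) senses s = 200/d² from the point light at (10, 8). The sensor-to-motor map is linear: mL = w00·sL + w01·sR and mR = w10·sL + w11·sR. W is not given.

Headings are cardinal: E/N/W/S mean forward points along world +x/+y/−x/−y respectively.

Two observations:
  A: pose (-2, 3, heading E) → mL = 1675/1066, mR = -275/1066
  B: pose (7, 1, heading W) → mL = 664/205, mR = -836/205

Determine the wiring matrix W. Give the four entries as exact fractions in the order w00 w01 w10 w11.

1/2 1/2 1/2 -1

obs A: pose=(-2,3,E) → sL=25/13, sR=50/41, mL=1675/1066, mR=-275/1066
obs B: pose=(7,1,W) → sL=8/5, sR=200/41, mL=664/205, mR=-836/205
sensor matrix S = [[25/13, 50/41], [8/5, 200/41]]; det S = 3960/533
solve [mL_A; mL_B] = S·[w00; w01] and [mR_A; mR_B] = S·[w10; w11]:
  w00 = 1/2, w01 = 1/2, w10 = 1/2, w11 = -1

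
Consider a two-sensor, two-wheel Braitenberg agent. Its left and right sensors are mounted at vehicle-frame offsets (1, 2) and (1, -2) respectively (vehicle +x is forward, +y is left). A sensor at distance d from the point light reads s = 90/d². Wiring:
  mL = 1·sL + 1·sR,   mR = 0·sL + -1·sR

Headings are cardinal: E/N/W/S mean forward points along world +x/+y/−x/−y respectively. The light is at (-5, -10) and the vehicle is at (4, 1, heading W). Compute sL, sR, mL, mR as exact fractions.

18/29 90/233 6804/6757 -90/233

left sensor world pos  = (3, -1); dL² = 145
right sensor world pos = (3, 3); dR² = 233
sL = 90/145 = 18/29
sR = 90/233 = 90/233
mL = 1·sL + 1·sR = 6804/6757
mR = 0·sL + -1·sR = -90/233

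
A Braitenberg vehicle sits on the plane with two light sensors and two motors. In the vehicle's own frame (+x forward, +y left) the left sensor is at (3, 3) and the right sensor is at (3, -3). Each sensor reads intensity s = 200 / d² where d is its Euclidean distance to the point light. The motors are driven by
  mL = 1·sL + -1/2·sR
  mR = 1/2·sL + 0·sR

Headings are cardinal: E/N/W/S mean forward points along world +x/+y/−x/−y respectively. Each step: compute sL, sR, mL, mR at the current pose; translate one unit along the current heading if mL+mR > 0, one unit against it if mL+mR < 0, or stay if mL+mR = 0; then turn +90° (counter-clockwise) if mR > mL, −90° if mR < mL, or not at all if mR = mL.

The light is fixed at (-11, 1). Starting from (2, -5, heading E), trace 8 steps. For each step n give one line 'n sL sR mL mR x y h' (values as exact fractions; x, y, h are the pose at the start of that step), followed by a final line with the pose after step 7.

n=0: pose=(2,-5,E); sL=40/53, sR=200/337; mL=8180/17861, mR=20/53; mL+mR=14920/17861 → advance +1; mR−mL=-1440/17861 → turn -1·90°
n=1: pose=(3,-5,S); sL=20/37, sR=100/101; mL=170/3737, mR=10/37; mL+mR=1180/3737 → advance +1; mR−mL=840/3737 → turn +1·90°
n=2: pose=(3,-6,E); sL=40/61, sR=200/389; mL=9460/23729, mR=20/61; mL+mR=17240/23729 → advance +1; mR−mL=-1680/23729 → turn -1·90°
n=3: pose=(4,-6,S); sL=25/53, sR=50/61; mL=200/3233, mR=25/106; mL+mR=1925/6466 → advance +1; mR−mL=1125/6466 → turn +1·90°
n=4: pose=(4,-7,E); sL=200/349, sR=40/89; mL=10820/31061, mR=100/349; mL+mR=19720/31061 → advance +1; mR−mL=-1920/31061 → turn -1·90°
n=5: pose=(5,-7,S); sL=100/241, sR=20/29; mL=490/6989, mR=50/241; mL+mR=1940/6989 → advance +1; mR−mL=960/6989 → turn +1·90°
n=6: pose=(5,-8,E); sL=200/397, sR=40/101; mL=12260/40097, mR=100/397; mL+mR=22360/40097 → advance +1; mR−mL=-2160/40097 → turn -1·90°
n=7: pose=(6,-8,S); sL=25/68, sR=10/17; mL=5/68, mR=25/136; mL+mR=35/136 → advance +1; mR−mL=15/136 → turn +1·90°

0 40/53 200/337 8180/17861 20/53 2 -5 E
1 20/37 100/101 170/3737 10/37 3 -5 S
2 40/61 200/389 9460/23729 20/61 3 -6 E
3 25/53 50/61 200/3233 25/106 4 -6 S
4 200/349 40/89 10820/31061 100/349 4 -7 E
5 100/241 20/29 490/6989 50/241 5 -7 S
6 200/397 40/101 12260/40097 100/397 5 -8 E
7 25/68 10/17 5/68 25/136 6 -8 S
final 6 -9 E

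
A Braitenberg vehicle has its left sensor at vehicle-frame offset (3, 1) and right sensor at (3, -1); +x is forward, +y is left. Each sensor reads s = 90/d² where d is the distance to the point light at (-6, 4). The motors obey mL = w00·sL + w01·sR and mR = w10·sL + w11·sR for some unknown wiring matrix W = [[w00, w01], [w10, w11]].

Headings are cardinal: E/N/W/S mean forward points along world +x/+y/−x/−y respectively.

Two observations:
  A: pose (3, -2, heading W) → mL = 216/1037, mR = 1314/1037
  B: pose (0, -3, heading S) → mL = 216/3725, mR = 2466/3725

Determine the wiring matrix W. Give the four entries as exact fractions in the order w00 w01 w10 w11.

obs A: pose=(3,-2,W) → sL=18/17, sR=90/61, mL=216/1037, mR=1314/1037
obs B: pose=(0,-3,S) → sL=90/149, sR=18/25, mL=216/3725, mR=2466/3725
sensor matrix S = [[18/17, 90/61], [90/149, 18/25]]; det S = -497664/3862825
solve [mL_A; mL_B] = S·[w00; w01] and [mR_A; mR_B] = S·[w10; w11]:
  w00 = -1/2, w01 = 1/2, w10 = 1/2, w11 = 1/2

-1/2 1/2 1/2 1/2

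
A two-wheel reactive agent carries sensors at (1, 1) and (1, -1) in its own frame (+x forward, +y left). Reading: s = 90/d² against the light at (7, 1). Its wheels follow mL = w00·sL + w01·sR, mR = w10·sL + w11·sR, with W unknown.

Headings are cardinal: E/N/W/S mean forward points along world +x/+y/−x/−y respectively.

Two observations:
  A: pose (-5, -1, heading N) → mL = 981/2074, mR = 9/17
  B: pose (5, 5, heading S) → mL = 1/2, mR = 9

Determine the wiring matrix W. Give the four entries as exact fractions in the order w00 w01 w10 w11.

obs A: pose=(-5,-1,N) → sL=9/17, sR=45/61, mL=981/2074, mR=9/17
obs B: pose=(5,5,S) → sL=9, sR=5, mL=1/2, mR=9
sensor matrix S = [[9/17, 45/61], [9, 5]]; det S = -4140/1037
solve [mL_A; mL_B] = S·[w00; w01] and [mR_A; mR_B] = S·[w10; w11]:
  w00 = -1/2, w01 = 1, w10 = 1, w11 = 0

-1/2 1 1 0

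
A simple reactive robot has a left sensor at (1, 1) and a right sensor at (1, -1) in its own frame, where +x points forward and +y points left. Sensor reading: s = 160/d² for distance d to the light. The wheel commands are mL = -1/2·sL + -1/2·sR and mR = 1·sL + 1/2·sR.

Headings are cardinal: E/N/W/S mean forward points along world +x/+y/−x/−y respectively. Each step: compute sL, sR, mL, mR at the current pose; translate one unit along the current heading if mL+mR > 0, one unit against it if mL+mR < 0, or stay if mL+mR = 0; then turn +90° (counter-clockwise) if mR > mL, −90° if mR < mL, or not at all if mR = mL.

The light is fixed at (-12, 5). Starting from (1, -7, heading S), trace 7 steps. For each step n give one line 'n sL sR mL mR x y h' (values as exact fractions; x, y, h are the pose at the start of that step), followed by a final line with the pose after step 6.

0 32/73 160/313 -10848/22849 15856/22849 1 -7 S
1 8/17 20/49 -366/833 562/833 1 -8 E
2 160/313 160/369 -54560/115497 84080/115497 2 -8 N
3 80/169 16/29 -2512/4901 3672/4901 2 -7 W
4 32/73 160/313 -10848/22849 15856/22849 1 -7 S
5 8/17 20/49 -366/833 562/833 1 -8 E
6 160/313 160/369 -54560/115497 84080/115497 2 -8 N
final 2 -7 W

n=0: pose=(1,-7,S); sL=32/73, sR=160/313; mL=-10848/22849, mR=15856/22849; mL+mR=16/73 → advance +1; mR−mL=26704/22849 → turn +1·90°
n=1: pose=(1,-8,E); sL=8/17, sR=20/49; mL=-366/833, mR=562/833; mL+mR=4/17 → advance +1; mR−mL=928/833 → turn +1·90°
n=2: pose=(2,-8,N); sL=160/313, sR=160/369; mL=-54560/115497, mR=84080/115497; mL+mR=80/313 → advance +1; mR−mL=138640/115497 → turn +1·90°
n=3: pose=(2,-7,W); sL=80/169, sR=16/29; mL=-2512/4901, mR=3672/4901; mL+mR=40/169 → advance +1; mR−mL=6184/4901 → turn +1·90°
n=4: pose=(1,-7,S); sL=32/73, sR=160/313; mL=-10848/22849, mR=15856/22849; mL+mR=16/73 → advance +1; mR−mL=26704/22849 → turn +1·90°
n=5: pose=(1,-8,E); sL=8/17, sR=20/49; mL=-366/833, mR=562/833; mL+mR=4/17 → advance +1; mR−mL=928/833 → turn +1·90°
n=6: pose=(2,-8,N); sL=160/313, sR=160/369; mL=-54560/115497, mR=84080/115497; mL+mR=80/313 → advance +1; mR−mL=138640/115497 → turn +1·90°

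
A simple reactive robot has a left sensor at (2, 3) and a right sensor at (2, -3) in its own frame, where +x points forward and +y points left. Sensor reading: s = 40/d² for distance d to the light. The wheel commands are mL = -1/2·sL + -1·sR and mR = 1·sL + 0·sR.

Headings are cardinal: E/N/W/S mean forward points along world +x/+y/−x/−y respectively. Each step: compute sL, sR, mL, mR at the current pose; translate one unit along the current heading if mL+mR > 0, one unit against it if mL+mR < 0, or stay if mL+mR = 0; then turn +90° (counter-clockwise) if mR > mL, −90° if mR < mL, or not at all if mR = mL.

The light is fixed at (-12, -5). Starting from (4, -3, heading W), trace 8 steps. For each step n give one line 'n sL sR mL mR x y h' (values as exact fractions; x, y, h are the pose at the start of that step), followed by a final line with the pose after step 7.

n=0: pose=(4,-3,W); sL=40/197, sR=40/221; mL=-12300/43537, mR=40/197; mL+mR=-3460/43537 → advance -1; mR−mL=21140/43537 → turn +1·90°
n=1: pose=(5,-3,S); sL=1/10, sR=10/49; mL=-249/980, mR=1/10; mL+mR=-151/980 → advance -1; mR−mL=347/980 → turn +1·90°
n=2: pose=(5,-2,E); sL=40/397, sR=40/361; mL=-23100/143317, mR=40/397; mL+mR=-8660/143317 → advance -1; mR−mL=37540/143317 → turn +1·90°
n=3: pose=(4,-2,N); sL=20/97, sR=20/193; mL=-3870/18721, mR=20/97; mL+mR=-10/18721 → advance -1; mR−mL=7730/18721 → turn +1·90°
n=4: pose=(4,-3,W); sL=40/197, sR=40/221; mL=-12300/43537, mR=40/197; mL+mR=-3460/43537 → advance -1; mR−mL=21140/43537 → turn +1·90°
n=5: pose=(5,-3,S); sL=1/10, sR=10/49; mL=-249/980, mR=1/10; mL+mR=-151/980 → advance -1; mR−mL=347/980 → turn +1·90°
n=6: pose=(5,-2,E); sL=40/397, sR=40/361; mL=-23100/143317, mR=40/397; mL+mR=-8660/143317 → advance -1; mR−mL=37540/143317 → turn +1·90°
n=7: pose=(4,-2,N); sL=20/97, sR=20/193; mL=-3870/18721, mR=20/97; mL+mR=-10/18721 → advance -1; mR−mL=7730/18721 → turn +1·90°

0 40/197 40/221 -12300/43537 40/197 4 -3 W
1 1/10 10/49 -249/980 1/10 5 -3 S
2 40/397 40/361 -23100/143317 40/397 5 -2 E
3 20/97 20/193 -3870/18721 20/97 4 -2 N
4 40/197 40/221 -12300/43537 40/197 4 -3 W
5 1/10 10/49 -249/980 1/10 5 -3 S
6 40/397 40/361 -23100/143317 40/397 5 -2 E
7 20/97 20/193 -3870/18721 20/97 4 -2 N
final 4 -3 W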